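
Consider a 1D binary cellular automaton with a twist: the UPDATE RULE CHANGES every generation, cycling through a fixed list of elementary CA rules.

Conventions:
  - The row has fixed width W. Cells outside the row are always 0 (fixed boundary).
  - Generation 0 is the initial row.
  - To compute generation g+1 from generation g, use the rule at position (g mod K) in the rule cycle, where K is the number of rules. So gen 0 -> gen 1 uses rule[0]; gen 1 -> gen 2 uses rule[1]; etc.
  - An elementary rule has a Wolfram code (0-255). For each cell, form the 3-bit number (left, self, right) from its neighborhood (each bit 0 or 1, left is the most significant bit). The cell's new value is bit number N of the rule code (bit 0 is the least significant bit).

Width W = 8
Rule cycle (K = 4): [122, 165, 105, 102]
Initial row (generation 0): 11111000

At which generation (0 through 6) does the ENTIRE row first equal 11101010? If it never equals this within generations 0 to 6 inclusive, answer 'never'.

Gen 0: 11111000
Gen 1 (rule 122): 10001100
Gen 2 (rule 165): 10100001
Gen 3 (rule 105): 01001100
Gen 4 (rule 102): 11010100
Gen 5 (rule 122): 11101010
Gen 6 (rule 165): 01011110

Answer: 5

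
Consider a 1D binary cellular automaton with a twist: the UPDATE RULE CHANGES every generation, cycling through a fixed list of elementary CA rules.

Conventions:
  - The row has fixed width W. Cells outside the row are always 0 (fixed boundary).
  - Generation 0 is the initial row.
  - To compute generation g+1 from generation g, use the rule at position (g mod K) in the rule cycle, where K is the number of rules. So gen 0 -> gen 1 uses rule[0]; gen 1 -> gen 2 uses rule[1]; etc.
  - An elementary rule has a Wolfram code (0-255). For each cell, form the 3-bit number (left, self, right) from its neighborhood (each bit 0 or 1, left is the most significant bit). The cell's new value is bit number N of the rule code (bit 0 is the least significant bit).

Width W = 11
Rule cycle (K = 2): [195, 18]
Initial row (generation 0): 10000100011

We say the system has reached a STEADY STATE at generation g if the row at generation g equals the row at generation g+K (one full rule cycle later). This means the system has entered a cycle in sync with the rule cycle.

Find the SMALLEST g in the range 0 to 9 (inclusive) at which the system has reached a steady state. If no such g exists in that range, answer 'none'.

Gen 0: 10000100011
Gen 1 (rule 195): 00111001101
Gen 2 (rule 18): 01000110000
Gen 3 (rule 195): 10011010111
Gen 4 (rule 18): 01100000000
Gen 5 (rule 195): 10101111111
Gen 6 (rule 18): 00000000000
Gen 7 (rule 195): 11111111111
Gen 8 (rule 18): 00000000000
Gen 9 (rule 195): 11111111111
Gen 10 (rule 18): 00000000000
Gen 11 (rule 195): 11111111111

Answer: 6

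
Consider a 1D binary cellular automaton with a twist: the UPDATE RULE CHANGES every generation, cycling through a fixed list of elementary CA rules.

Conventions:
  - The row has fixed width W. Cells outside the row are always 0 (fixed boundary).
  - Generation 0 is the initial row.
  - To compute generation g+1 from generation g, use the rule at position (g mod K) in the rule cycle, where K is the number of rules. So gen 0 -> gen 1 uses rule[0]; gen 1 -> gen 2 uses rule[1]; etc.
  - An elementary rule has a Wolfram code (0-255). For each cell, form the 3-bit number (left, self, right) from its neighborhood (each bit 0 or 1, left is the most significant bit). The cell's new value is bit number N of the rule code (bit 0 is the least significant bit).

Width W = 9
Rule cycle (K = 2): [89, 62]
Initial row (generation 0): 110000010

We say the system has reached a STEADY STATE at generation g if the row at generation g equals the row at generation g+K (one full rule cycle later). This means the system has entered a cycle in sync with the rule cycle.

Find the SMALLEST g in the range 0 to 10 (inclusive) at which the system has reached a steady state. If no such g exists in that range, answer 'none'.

Answer: none

Derivation:
Gen 0: 110000010
Gen 1 (rule 89): 111111001
Gen 2 (rule 62): 100000111
Gen 3 (rule 89): 011110101
Gen 4 (rule 62): 110001111
Gen 5 (rule 89): 111101001
Gen 6 (rule 62): 100011111
Gen 7 (rule 89): 011010001
Gen 8 (rule 62): 110111011
Gen 9 (rule 89): 110101011
Gen 10 (rule 62): 101111110
Gen 11 (rule 89): 001000011
Gen 12 (rule 62): 011100110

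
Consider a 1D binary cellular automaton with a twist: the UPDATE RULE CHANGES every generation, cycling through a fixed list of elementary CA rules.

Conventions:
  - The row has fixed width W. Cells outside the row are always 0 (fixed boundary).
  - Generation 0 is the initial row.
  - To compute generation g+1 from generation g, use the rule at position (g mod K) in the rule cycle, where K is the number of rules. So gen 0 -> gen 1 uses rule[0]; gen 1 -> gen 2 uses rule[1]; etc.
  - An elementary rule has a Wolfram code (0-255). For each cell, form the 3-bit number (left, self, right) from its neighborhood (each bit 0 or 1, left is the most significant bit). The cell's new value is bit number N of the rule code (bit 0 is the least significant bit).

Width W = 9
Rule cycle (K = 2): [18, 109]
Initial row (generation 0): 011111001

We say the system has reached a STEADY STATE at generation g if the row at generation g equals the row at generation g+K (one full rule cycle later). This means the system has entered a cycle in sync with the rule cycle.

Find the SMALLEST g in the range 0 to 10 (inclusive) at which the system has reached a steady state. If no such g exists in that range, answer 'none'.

Gen 0: 011111001
Gen 1 (rule 18): 100000110
Gen 2 (rule 109): 101110110
Gen 3 (rule 18): 000000001
Gen 4 (rule 109): 111111101
Gen 5 (rule 18): 000000000
Gen 6 (rule 109): 111111111
Gen 7 (rule 18): 000000000
Gen 8 (rule 109): 111111111
Gen 9 (rule 18): 000000000
Gen 10 (rule 109): 111111111
Gen 11 (rule 18): 000000000
Gen 12 (rule 109): 111111111

Answer: 5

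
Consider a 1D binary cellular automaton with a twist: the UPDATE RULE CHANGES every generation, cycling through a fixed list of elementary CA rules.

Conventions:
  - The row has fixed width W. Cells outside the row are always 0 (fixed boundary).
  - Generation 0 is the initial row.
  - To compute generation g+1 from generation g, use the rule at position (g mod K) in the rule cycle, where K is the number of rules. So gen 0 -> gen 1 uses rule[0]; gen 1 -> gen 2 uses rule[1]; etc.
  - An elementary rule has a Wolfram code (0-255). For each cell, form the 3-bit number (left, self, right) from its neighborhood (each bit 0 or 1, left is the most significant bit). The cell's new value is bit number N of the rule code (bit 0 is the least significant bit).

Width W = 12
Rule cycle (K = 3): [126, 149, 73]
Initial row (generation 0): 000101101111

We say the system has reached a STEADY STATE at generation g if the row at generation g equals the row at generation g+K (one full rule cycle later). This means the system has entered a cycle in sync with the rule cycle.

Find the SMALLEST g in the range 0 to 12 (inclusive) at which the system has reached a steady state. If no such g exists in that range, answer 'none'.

Gen 0: 000101101111
Gen 1 (rule 126): 001111111001
Gen 2 (rule 149): 100111110101
Gen 3 (rule 73): 000100010000
Gen 4 (rule 126): 001110111000
Gen 5 (rule 149): 100100010111
Gen 6 (rule 73): 000001000101
Gen 7 (rule 126): 000011101111
Gen 8 (rule 149): 111001000110
Gen 9 (rule 73): 101000010110
Gen 10 (rule 126): 111100111111
Gen 11 (rule 149): 011010011110
Gen 12 (rule 73): 011000010010
Gen 13 (rule 126): 111100111111
Gen 14 (rule 149): 011010011110
Gen 15 (rule 73): 011000010010

Answer: 10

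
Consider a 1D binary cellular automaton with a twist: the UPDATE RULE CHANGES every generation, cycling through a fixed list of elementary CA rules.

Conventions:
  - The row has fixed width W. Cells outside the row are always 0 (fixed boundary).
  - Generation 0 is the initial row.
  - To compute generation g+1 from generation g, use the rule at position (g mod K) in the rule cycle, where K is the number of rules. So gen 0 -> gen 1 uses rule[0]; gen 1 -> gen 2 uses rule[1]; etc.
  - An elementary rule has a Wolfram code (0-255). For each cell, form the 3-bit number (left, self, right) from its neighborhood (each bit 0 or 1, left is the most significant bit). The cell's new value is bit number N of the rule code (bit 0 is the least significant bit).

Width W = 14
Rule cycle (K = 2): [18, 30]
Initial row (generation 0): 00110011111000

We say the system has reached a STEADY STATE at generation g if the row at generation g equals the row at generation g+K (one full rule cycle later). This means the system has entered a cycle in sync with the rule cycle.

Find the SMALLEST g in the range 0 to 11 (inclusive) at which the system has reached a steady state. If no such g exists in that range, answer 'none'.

Answer: none

Derivation:
Gen 0: 00110011111000
Gen 1 (rule 18): 01001100000100
Gen 2 (rule 30): 11111010001110
Gen 3 (rule 18): 00000001010001
Gen 4 (rule 30): 00000011011011
Gen 5 (rule 18): 00000100000000
Gen 6 (rule 30): 00001110000000
Gen 7 (rule 18): 00010001000000
Gen 8 (rule 30): 00111011100000
Gen 9 (rule 18): 01000000010000
Gen 10 (rule 30): 11100000111000
Gen 11 (rule 18): 00010001000100
Gen 12 (rule 30): 00111011101110
Gen 13 (rule 18): 01000000000001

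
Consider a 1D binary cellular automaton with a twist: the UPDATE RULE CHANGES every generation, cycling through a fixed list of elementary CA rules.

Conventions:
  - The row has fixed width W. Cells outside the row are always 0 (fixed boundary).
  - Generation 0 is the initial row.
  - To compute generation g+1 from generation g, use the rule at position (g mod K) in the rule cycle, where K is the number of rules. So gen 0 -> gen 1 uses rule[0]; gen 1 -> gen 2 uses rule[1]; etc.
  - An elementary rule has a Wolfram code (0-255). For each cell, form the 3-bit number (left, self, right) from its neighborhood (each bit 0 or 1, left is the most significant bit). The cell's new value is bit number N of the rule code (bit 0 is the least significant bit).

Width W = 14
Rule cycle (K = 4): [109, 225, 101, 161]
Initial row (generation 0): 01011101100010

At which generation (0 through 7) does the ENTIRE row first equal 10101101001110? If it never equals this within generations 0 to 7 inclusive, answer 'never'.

Gen 0: 01011101100010
Gen 1 (rule 109): 01110111101010
Gen 2 (rule 225): 00111011110100
Gen 3 (rule 101): 10001100011101
Gen 4 (rule 161): 00100001001010
Gen 5 (rule 109): 10101101001110
Gen 6 (rule 225): 01010110000110
Gen 7 (rule 101): 01111010110010

Answer: 5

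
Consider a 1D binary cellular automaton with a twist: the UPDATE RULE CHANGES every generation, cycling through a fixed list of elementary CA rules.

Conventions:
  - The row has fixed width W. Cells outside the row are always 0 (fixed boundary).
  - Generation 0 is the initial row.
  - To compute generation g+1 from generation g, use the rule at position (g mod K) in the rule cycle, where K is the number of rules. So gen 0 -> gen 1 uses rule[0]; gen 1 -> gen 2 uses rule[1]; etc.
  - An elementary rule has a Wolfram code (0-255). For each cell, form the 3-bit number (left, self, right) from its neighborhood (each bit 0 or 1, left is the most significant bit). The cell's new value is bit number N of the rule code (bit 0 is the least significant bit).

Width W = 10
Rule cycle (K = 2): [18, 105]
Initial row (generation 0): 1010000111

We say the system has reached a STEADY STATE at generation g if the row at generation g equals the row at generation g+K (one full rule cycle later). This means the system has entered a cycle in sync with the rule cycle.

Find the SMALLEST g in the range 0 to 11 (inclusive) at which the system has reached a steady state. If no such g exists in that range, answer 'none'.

Answer: 5

Derivation:
Gen 0: 1010000111
Gen 1 (rule 18): 0001001000
Gen 2 (rule 105): 1100000011
Gen 3 (rule 18): 0010000100
Gen 4 (rule 105): 1000110001
Gen 5 (rule 18): 0101001010
Gen 6 (rule 105): 0010000100
Gen 7 (rule 18): 0101001010
Gen 8 (rule 105): 0010000100
Gen 9 (rule 18): 0101001010
Gen 10 (rule 105): 0010000100
Gen 11 (rule 18): 0101001010
Gen 12 (rule 105): 0010000100
Gen 13 (rule 18): 0101001010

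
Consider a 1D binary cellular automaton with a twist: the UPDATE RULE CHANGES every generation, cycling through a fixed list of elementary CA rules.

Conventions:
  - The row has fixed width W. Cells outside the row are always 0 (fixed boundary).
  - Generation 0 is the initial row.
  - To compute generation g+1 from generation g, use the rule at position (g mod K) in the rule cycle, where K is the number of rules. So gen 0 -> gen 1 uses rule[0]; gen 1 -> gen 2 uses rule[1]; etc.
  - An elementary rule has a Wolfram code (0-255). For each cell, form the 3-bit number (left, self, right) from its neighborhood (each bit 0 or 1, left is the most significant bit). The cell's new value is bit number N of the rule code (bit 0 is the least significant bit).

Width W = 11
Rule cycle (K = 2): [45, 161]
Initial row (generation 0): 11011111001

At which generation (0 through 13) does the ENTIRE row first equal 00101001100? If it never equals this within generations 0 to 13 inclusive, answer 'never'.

Gen 0: 11011111001
Gen 1 (rule 45): 10110000001
Gen 2 (rule 161): 01000111100
Gen 3 (rule 45): 01010100001
Gen 4 (rule 161): 00101001100
Gen 5 (rule 45): 10111001001
Gen 6 (rule 161): 01010000000
Gen 7 (rule 45): 01110111111
Gen 8 (rule 161): 00101011110
Gen 9 (rule 45): 10111110000
Gen 10 (rule 161): 01011100111
Gen 11 (rule 45): 01110000100
Gen 12 (rule 161): 00100110001
Gen 13 (rule 45): 10100100101

Answer: 4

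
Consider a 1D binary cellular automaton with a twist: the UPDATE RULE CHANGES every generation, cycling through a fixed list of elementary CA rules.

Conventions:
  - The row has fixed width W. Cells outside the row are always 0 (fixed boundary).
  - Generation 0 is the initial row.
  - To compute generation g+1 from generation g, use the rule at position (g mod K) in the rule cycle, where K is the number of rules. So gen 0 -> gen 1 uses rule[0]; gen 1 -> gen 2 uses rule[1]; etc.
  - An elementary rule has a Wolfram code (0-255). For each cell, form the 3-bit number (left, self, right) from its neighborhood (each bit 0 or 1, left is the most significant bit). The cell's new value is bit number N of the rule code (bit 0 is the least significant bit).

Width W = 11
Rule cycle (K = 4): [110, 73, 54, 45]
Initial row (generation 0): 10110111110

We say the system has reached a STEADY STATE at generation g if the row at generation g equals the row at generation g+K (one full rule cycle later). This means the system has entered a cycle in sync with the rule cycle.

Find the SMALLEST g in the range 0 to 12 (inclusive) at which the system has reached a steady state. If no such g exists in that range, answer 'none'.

Answer: none

Derivation:
Gen 0: 10110111110
Gen 1 (rule 110): 11111100010
Gen 2 (rule 73): 10000101000
Gen 3 (rule 54): 11001111100
Gen 4 (rule 45): 10001000001
Gen 5 (rule 110): 10011000011
Gen 6 (rule 73): 00011011011
Gen 7 (rule 54): 00100100100
Gen 8 (rule 45): 10100100101
Gen 9 (rule 110): 11101101111
Gen 10 (rule 73): 10101101001
Gen 11 (rule 54): 11110011111
Gen 12 (rule 45): 10000010000
Gen 13 (rule 110): 10000110000
Gen 14 (rule 73): 00110110111
Gen 15 (rule 54): 01001001000
Gen 16 (rule 45): 01001001011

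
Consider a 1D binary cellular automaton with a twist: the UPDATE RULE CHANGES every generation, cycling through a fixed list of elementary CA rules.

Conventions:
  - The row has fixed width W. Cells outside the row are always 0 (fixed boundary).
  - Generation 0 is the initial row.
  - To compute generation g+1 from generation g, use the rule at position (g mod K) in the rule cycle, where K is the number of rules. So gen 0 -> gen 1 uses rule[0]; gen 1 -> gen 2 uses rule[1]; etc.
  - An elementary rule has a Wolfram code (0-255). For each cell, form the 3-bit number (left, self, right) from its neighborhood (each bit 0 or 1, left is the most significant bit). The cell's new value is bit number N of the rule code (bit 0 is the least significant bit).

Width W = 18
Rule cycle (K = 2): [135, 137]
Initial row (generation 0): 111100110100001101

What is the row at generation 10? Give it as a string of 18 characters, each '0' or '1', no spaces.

Answer: 010000010100000000

Derivation:
Gen 0: 111100110100001101
Gen 1 (rule 135): 011001000101110001
Gen 2 (rule 137): 010000010001100100
Gen 3 (rule 135): 110111110110001101
Gen 4 (rule 137): 100111100100101000
Gen 5 (rule 135): 101011001101101011
Gen 6 (rule 137): 000010001001000010
Gen 7 (rule 135): 111110111011011110
Gen 8 (rule 137): 111100110010011100
Gen 9 (rule 135): 011001000110101001
Gen 10 (rule 137): 010000010100000000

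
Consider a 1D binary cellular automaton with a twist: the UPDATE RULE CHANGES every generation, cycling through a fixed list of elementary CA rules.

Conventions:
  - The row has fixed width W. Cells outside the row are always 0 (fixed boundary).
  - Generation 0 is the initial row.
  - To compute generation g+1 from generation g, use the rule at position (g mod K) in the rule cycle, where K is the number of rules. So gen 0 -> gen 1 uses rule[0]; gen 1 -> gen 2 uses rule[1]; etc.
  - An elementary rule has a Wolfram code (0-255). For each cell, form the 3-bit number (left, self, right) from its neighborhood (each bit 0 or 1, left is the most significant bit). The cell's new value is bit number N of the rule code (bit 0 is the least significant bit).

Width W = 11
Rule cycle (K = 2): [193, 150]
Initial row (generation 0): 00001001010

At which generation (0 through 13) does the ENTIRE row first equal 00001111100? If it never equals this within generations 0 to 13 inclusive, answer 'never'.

Answer: 13

Derivation:
Gen 0: 00001001010
Gen 1 (rule 193): 11100000000
Gen 2 (rule 150): 01010000000
Gen 3 (rule 193): 00000111111
Gen 4 (rule 150): 00001011110
Gen 5 (rule 193): 11100001110
Gen 6 (rule 150): 01010010101
Gen 7 (rule 193): 00000000000
Gen 8 (rule 150): 00000000000
Gen 9 (rule 193): 11111111111
Gen 10 (rule 150): 01111111110
Gen 11 (rule 193): 00111111110
Gen 12 (rule 150): 01011111101
Gen 13 (rule 193): 00001111100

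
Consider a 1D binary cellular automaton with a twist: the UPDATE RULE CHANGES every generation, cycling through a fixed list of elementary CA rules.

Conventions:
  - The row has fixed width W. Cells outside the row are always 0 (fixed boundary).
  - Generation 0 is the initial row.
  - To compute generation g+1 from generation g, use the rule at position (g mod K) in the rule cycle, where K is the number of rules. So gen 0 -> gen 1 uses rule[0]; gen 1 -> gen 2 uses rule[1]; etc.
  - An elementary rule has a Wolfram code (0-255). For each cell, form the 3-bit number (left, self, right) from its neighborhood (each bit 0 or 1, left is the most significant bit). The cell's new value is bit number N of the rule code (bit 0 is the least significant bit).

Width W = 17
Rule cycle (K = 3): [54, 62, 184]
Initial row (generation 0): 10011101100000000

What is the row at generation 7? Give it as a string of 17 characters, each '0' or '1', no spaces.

Answer: 11101110111111110

Derivation:
Gen 0: 10011101100000000
Gen 1 (rule 54): 11100010010000000
Gen 2 (rule 62): 10010111111000000
Gen 3 (rule 184): 01001111110100000
Gen 4 (rule 54): 11110000001110000
Gen 5 (rule 62): 10001000011001000
Gen 6 (rule 184): 01000100010100100
Gen 7 (rule 54): 11101110111111110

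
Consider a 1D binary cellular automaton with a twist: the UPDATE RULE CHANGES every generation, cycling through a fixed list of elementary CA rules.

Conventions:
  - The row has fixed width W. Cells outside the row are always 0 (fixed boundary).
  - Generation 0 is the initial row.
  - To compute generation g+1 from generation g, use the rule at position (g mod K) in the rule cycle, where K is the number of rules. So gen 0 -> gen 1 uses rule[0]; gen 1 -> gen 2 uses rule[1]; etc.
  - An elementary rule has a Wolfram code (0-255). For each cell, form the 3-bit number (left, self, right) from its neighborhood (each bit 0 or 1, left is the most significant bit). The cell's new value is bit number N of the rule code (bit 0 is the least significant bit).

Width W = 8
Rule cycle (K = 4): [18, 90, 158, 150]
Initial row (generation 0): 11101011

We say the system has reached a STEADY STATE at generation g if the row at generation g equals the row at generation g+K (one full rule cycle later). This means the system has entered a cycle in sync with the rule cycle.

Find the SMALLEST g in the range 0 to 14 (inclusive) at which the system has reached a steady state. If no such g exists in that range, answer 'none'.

Answer: 1

Derivation:
Gen 0: 11101011
Gen 1 (rule 18): 00000000
Gen 2 (rule 90): 00000000
Gen 3 (rule 158): 00000000
Gen 4 (rule 150): 00000000
Gen 5 (rule 18): 00000000
Gen 6 (rule 90): 00000000
Gen 7 (rule 158): 00000000
Gen 8 (rule 150): 00000000
Gen 9 (rule 18): 00000000
Gen 10 (rule 90): 00000000
Gen 11 (rule 158): 00000000
Gen 12 (rule 150): 00000000
Gen 13 (rule 18): 00000000
Gen 14 (rule 90): 00000000
Gen 15 (rule 158): 00000000
Gen 16 (rule 150): 00000000
Gen 17 (rule 18): 00000000
Gen 18 (rule 90): 00000000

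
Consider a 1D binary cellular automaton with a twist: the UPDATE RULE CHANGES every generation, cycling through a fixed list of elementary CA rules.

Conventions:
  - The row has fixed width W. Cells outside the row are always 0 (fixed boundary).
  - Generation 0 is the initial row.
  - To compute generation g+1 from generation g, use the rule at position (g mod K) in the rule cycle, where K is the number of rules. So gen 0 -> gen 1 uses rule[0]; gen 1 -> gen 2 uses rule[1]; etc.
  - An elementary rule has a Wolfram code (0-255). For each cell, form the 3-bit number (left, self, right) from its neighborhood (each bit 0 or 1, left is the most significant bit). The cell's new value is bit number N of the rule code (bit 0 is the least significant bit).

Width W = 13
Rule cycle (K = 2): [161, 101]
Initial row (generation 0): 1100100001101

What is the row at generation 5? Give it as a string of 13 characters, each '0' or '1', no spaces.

Gen 0: 1100100001101
Gen 1 (rule 161): 0000001100010
Gen 2 (rule 101): 1111100101010
Gen 3 (rule 161): 0111000010100
Gen 4 (rule 101): 0001011011101
Gen 5 (rule 161): 1100100101010

Answer: 1100100101010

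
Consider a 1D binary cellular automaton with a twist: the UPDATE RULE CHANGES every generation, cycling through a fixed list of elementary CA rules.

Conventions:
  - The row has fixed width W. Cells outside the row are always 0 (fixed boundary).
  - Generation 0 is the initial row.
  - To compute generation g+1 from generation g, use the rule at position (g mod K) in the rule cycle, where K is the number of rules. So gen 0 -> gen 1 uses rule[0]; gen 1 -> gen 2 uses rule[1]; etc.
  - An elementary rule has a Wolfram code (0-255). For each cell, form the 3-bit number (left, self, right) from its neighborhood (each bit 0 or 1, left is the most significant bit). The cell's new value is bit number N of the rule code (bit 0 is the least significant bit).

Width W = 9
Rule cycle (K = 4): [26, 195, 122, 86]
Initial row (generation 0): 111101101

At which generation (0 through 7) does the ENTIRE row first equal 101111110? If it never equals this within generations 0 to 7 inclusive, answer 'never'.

Answer: 7

Derivation:
Gen 0: 111101101
Gen 1 (rule 26): 100001000
Gen 2 (rule 195): 001110011
Gen 3 (rule 122): 011011111
Gen 4 (rule 86): 101000001
Gen 5 (rule 26): 000100010
Gen 6 (rule 195): 111001100
Gen 7 (rule 122): 101111110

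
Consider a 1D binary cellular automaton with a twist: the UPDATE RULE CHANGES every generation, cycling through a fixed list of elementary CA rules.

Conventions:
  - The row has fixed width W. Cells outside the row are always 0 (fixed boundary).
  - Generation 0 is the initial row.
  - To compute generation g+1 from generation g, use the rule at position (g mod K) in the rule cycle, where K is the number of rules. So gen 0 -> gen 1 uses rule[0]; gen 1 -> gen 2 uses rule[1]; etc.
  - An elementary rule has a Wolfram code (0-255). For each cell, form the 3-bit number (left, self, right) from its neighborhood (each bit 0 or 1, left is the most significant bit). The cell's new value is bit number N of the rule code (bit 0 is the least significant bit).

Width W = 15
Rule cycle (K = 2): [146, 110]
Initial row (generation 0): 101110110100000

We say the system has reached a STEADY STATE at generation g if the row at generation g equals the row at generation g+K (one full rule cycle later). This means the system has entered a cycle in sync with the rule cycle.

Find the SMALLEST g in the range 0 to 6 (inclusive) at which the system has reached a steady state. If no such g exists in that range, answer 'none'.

Gen 0: 101110110100000
Gen 1 (rule 146): 000100000010000
Gen 2 (rule 110): 001100000110000
Gen 3 (rule 146): 010010001001000
Gen 4 (rule 110): 110110011011000
Gen 5 (rule 146): 000001100000100
Gen 6 (rule 110): 000011100001100
Gen 7 (rule 146): 000101010010010
Gen 8 (rule 110): 001111110110110

Answer: none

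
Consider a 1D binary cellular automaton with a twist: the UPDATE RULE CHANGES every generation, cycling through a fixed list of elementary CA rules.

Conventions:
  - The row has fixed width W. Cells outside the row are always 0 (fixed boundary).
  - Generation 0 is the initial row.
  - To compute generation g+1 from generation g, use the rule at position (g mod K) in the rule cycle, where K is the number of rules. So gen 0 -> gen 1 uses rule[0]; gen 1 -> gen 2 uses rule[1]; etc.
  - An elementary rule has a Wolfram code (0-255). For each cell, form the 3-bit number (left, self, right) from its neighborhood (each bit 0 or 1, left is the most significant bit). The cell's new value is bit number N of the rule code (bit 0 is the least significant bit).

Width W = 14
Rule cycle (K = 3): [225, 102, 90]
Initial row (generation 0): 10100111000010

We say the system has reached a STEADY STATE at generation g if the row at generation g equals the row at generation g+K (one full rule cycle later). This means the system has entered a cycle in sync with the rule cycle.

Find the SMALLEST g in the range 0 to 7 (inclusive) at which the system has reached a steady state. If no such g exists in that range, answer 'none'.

Gen 0: 10100111000010
Gen 1 (rule 225): 01000011011000
Gen 2 (rule 102): 11000101101000
Gen 3 (rule 90): 11101001100100
Gen 4 (rule 225): 01110000100001
Gen 5 (rule 102): 10010001100011
Gen 6 (rule 90): 01101011110111
Gen 7 (rule 225): 00110101111011
Gen 8 (rule 102): 01011110001101
Gen 9 (rule 90): 10010011011100
Gen 10 (rule 225): 00000001101101

Answer: none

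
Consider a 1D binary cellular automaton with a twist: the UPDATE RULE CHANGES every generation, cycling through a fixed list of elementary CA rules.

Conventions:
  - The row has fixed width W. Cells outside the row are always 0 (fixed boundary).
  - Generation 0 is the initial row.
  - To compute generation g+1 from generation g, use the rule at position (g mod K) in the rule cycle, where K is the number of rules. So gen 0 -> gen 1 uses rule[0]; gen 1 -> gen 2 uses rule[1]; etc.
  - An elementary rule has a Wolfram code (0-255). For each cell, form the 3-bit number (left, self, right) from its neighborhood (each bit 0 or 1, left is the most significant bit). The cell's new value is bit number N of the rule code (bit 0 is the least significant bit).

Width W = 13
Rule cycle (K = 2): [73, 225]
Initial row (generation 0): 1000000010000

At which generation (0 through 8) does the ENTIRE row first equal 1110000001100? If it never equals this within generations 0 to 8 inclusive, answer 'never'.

Gen 0: 1000000010000
Gen 1 (rule 73): 0011111000111
Gen 2 (rule 225): 1001111010011
Gen 3 (rule 73): 0001001000011
Gen 4 (rule 225): 1100000011001
Gen 5 (rule 73): 1101111011000
Gen 6 (rule 225): 0110111101011
Gen 7 (rule 73): 0110100100011
Gen 8 (rule 225): 0011000001001

Answer: never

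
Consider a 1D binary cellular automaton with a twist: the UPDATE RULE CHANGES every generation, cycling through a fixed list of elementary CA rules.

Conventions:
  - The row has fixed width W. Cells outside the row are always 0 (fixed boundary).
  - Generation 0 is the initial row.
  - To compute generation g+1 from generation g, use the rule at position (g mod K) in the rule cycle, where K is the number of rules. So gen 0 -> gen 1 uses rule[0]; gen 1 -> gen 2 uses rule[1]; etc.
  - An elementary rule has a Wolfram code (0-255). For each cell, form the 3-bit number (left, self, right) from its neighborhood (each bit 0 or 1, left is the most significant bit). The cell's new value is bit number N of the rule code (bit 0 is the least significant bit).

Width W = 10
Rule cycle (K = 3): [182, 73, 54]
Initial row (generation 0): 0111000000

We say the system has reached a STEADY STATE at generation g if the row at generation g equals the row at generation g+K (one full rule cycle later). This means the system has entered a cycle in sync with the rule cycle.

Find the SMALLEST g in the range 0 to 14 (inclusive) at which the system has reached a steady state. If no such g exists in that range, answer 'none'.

Gen 0: 0111000000
Gen 1 (rule 182): 1010100000
Gen 2 (rule 73): 0000001111
Gen 3 (rule 54): 0000010000
Gen 4 (rule 182): 0000111000
Gen 5 (rule 73): 1110101011
Gen 6 (rule 54): 0001111100
Gen 7 (rule 182): 0010111010
Gen 8 (rule 73): 1000101000
Gen 9 (rule 54): 1101111100
Gen 10 (rule 182): 0010111010
Gen 11 (rule 73): 1000101000
Gen 12 (rule 54): 1101111100
Gen 13 (rule 182): 0010111010
Gen 14 (rule 73): 1000101000
Gen 15 (rule 54): 1101111100
Gen 16 (rule 182): 0010111010
Gen 17 (rule 73): 1000101000

Answer: 7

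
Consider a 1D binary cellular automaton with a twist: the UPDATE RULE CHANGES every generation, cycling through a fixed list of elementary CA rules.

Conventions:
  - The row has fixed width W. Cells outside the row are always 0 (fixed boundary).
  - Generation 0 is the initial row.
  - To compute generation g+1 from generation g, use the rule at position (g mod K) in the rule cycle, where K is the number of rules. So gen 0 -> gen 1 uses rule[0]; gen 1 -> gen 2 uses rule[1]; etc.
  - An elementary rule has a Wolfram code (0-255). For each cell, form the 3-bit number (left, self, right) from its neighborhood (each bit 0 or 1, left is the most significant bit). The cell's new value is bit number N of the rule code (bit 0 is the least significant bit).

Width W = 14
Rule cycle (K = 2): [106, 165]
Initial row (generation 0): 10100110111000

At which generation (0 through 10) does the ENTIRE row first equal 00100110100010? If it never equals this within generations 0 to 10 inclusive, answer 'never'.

Gen 0: 10100110111000
Gen 1 (rule 106): 01001111101000
Gen 2 (rule 165): 01000111011011
Gen 3 (rule 106): 10001101111111
Gen 4 (rule 165): 10100010111110
Gen 5 (rule 106): 01000101100010
Gen 6 (rule 165): 01010110001010
Gen 7 (rule 106): 10101110010100
Gen 8 (rule 165): 11110100011101
Gen 9 (rule 106): 10011000110110
Gen 10 (rule 165): 10000010001000

Answer: never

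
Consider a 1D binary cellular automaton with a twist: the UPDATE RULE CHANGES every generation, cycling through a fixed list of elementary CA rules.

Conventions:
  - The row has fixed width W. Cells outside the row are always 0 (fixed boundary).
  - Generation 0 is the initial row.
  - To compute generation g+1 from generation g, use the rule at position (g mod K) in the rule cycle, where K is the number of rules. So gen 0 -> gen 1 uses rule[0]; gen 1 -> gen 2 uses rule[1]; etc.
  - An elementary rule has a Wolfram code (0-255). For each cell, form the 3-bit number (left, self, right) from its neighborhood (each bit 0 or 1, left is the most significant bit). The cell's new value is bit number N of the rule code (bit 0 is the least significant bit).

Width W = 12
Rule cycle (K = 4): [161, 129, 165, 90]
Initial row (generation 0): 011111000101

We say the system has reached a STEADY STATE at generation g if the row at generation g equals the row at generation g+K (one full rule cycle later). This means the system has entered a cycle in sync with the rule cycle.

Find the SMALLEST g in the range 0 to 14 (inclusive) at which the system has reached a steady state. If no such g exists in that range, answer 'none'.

Answer: none

Derivation:
Gen 0: 011111000101
Gen 1 (rule 161): 001110010010
Gen 2 (rule 129): 100100000000
Gen 3 (rule 165): 100101111111
Gen 4 (rule 90): 011001000001
Gen 5 (rule 161): 000000011100
Gen 6 (rule 129): 111111001001
Gen 7 (rule 165): 011110001001
Gen 8 (rule 90): 110011010110
Gen 9 (rule 161): 000000101000
Gen 10 (rule 129): 111110000011
Gen 11 (rule 165): 011100111000
Gen 12 (rule 90): 110111101100
Gen 13 (rule 161): 001011010001
Gen 14 (rule 129): 100000000100
Gen 15 (rule 165): 101111110101
Gen 16 (rule 90): 001000010000
Gen 17 (rule 161): 100011000111
Gen 18 (rule 129): 001000010010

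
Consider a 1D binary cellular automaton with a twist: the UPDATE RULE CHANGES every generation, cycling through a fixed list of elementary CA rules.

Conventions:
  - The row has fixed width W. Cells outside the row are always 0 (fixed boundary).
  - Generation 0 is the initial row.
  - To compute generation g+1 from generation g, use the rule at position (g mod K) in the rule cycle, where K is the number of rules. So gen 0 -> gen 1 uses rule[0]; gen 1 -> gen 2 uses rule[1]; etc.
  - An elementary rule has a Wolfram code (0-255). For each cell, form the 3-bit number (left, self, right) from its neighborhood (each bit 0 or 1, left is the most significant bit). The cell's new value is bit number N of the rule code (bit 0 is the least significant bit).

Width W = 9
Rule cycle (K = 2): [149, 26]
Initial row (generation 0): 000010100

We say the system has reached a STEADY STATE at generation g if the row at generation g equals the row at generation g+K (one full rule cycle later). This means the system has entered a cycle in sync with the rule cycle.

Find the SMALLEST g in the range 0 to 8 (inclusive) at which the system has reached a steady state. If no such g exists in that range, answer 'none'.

Answer: 2

Derivation:
Gen 0: 000010100
Gen 1 (rule 149): 111010111
Gen 2 (rule 26): 100000100
Gen 3 (rule 149): 111110111
Gen 4 (rule 26): 100000100
Gen 5 (rule 149): 111110111
Gen 6 (rule 26): 100000100
Gen 7 (rule 149): 111110111
Gen 8 (rule 26): 100000100
Gen 9 (rule 149): 111110111
Gen 10 (rule 26): 100000100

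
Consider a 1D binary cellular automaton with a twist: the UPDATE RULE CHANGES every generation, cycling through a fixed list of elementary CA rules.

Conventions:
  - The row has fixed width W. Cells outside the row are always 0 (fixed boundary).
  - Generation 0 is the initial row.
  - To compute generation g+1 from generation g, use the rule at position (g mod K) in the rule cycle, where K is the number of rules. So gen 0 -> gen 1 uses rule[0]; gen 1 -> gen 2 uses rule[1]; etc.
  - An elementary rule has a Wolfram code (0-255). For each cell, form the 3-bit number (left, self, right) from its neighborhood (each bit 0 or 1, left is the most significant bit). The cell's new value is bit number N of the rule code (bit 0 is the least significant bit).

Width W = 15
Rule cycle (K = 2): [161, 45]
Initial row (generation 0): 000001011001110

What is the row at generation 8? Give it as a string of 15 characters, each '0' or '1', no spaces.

Gen 0: 000001011001110
Gen 1 (rule 161): 111100100000100
Gen 2 (rule 45): 100000101110101
Gen 3 (rule 161): 001110010101010
Gen 4 (rule 45): 101000011111110
Gen 5 (rule 161): 010011001111100
Gen 6 (rule 45): 010010001000001
Gen 7 (rule 161): 000000100011100
Gen 8 (rule 45): 111110101010001

Answer: 111110101010001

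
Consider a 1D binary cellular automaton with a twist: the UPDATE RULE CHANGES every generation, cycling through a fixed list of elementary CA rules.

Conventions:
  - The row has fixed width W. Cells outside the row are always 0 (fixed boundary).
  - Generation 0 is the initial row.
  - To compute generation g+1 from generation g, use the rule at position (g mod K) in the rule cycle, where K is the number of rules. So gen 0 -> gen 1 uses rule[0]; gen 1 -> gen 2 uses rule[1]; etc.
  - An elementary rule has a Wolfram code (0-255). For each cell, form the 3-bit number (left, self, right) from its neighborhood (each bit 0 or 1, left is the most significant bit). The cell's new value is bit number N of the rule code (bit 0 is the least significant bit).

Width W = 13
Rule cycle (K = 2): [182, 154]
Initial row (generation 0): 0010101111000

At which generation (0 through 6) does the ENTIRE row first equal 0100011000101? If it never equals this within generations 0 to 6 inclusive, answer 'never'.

Answer: never

Derivation:
Gen 0: 0010101111000
Gen 1 (rule 182): 0111110110100
Gen 2 (rule 154): 1111100100010
Gen 3 (rule 182): 0111011110111
Gen 4 (rule 154): 1110011100110
Gen 5 (rule 182): 0101101011001
Gen 6 (rule 154): 1001000010110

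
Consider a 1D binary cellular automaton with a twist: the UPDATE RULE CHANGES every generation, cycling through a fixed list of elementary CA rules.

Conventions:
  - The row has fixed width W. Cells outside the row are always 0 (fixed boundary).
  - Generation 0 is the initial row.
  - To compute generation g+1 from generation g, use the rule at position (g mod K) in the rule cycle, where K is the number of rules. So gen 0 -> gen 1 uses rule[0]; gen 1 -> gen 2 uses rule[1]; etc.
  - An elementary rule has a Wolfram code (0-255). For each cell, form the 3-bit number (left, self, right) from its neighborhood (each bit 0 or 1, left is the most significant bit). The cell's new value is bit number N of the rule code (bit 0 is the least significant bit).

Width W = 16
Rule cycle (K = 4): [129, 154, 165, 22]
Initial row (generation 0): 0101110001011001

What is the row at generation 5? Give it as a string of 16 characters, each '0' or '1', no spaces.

Gen 0: 0101110001011001
Gen 1 (rule 129): 0000100100000000
Gen 2 (rule 154): 0001011010000000
Gen 3 (rule 165): 1101100110111111
Gen 4 (rule 22): 0000011000000000
Gen 5 (rule 129): 1111000011111111

Answer: 1111000011111111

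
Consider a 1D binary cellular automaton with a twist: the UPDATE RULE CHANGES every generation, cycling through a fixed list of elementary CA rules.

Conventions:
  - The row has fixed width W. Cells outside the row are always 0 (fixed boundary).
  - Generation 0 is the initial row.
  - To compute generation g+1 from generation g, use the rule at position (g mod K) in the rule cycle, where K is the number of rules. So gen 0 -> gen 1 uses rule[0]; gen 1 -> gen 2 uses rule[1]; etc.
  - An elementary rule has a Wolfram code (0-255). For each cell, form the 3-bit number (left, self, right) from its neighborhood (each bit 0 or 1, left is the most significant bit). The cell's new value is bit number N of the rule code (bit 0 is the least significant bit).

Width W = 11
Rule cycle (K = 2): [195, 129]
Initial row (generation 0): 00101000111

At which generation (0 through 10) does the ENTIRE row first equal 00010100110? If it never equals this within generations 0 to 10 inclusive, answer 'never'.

Gen 0: 00101000111
Gen 1 (rule 195): 11000011011
Gen 2 (rule 129): 00011000000
Gen 3 (rule 195): 11101011111
Gen 4 (rule 129): 01000001110
Gen 5 (rule 195): 10011110110
Gen 6 (rule 129): 00001100000
Gen 7 (rule 195): 11110101111
Gen 8 (rule 129): 01100000110
Gen 9 (rule 195): 10101111010
Gen 10 (rule 129): 00000110000

Answer: never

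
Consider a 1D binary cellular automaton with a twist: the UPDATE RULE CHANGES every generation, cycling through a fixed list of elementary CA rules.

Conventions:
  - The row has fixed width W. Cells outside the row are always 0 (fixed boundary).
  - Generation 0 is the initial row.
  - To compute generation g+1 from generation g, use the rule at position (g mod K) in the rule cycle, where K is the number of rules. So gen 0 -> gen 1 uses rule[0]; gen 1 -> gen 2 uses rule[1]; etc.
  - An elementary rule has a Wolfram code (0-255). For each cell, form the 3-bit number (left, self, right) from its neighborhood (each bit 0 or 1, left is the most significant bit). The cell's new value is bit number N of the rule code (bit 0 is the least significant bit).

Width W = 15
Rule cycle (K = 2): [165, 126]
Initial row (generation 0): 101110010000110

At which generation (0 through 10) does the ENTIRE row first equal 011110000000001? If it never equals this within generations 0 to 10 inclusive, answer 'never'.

Answer: never

Derivation:
Gen 0: 101110010000110
Gen 1 (rule 165): 110100010110000
Gen 2 (rule 126): 111110111111000
Gen 3 (rule 165): 011101011110011
Gen 4 (rule 126): 110111110011111
Gen 5 (rule 165): 001011100001110
Gen 6 (rule 126): 011110110011011
Gen 7 (rule 165): 001101000000100
Gen 8 (rule 126): 011111100001110
Gen 9 (rule 165): 001111001100100
Gen 10 (rule 126): 011001111111110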